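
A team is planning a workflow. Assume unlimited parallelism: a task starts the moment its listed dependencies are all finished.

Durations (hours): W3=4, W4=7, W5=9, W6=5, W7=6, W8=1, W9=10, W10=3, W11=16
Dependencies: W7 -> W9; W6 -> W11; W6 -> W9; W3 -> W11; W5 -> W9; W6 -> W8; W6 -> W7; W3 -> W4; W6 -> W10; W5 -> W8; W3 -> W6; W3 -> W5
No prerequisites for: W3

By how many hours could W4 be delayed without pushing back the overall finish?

14

W3→W6→W7→W9 = 4+5+6+10 = 25 sets the makespan at 25 hours.
Longest path through W4: 11 hours (earliest finish 11, latest finish 25).
Float = 25 − 11 = 14.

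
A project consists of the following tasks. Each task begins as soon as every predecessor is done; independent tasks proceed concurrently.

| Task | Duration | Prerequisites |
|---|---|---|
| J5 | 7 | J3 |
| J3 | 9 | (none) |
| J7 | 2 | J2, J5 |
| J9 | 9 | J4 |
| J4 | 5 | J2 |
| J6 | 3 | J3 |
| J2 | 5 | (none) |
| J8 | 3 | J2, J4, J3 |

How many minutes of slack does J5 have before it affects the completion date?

1

J2→J4→J9 = 5+5+9 = 19 sets the makespan at 19 minutes.
J5 finishes as early as 16 and must finish by 17.
So J5 can slip 17 − 16 = 1 minute.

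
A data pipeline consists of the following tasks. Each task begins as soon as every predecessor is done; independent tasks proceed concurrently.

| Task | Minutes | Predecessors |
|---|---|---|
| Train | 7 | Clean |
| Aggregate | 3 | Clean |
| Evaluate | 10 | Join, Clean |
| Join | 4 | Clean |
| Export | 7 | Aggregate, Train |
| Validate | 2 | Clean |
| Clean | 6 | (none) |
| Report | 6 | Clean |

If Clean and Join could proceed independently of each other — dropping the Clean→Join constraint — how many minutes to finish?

20

Before: longest chain Clean→Join→Evaluate = 6+4+10 = 20, finish 20.
Without Clean→Join, Join's earliest start moves from 6 to 0.
New critical path: Clean→Train→Export = 6+7+7 = 20 ⇒ 20 minutes.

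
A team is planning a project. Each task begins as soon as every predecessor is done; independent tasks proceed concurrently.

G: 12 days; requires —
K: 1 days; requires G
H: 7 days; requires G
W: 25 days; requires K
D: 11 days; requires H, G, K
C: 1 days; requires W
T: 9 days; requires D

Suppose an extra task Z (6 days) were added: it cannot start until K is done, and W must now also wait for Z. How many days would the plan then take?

45

Originally the plan takes 39 days.
With Z inserted, W now waits for max(K, Z).
New critical path: G→K→Z→W→C = 12+1+6+25+1 = 45 ⇒ 45 days.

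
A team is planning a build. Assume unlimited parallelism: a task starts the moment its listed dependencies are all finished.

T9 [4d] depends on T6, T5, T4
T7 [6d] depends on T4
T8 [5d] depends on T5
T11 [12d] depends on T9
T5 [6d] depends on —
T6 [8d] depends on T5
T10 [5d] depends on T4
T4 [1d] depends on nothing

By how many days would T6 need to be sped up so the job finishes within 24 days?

6

Current finish: 30 days; target: 24.
T6 is on every critical path, so each day cut from T6 cuts the finish by one (this holds down to a finish of 23).
Need 30 − 24 = 6 days off T6 → T6 becomes 2 days, finish becomes 24.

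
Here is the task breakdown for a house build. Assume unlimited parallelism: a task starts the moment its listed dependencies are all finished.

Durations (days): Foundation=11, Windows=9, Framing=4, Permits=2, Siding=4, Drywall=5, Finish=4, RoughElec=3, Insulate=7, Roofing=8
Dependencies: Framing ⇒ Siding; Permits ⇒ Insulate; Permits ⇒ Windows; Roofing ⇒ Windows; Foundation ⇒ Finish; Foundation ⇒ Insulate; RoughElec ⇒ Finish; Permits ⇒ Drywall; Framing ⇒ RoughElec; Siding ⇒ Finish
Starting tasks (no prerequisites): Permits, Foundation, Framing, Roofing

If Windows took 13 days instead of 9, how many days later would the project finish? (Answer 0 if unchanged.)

Critical path before the change: Foundation→Insulate = 11+7 = 18 giving 18 days.
Windows is off the critical path — its longest chain is 17 days, giving 1 of slack.
Now Roofing→Windows = 8+13 = 21 is longest, so the finish becomes 21 days.
Change in finish: 21 − 18 = +3 days.

3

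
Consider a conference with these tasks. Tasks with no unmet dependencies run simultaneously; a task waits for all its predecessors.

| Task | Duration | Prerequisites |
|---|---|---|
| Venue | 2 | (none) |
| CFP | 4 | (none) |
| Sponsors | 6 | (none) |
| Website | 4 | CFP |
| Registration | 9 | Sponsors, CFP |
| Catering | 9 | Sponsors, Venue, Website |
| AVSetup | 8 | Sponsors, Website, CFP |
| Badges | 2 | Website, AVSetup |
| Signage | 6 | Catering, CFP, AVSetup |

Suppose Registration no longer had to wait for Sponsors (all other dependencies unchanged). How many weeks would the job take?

With the dependency in place, CFP→Website→Catering→Signage = 4+4+9+6 = 23 sets the finish at 23 weeks.
Without Sponsors→Registration, Registration's earliest start moves from 6 to 4.
After: CFP→Website→Catering→Signage = 4+4+9+6 = 23 → 23 weeks.

23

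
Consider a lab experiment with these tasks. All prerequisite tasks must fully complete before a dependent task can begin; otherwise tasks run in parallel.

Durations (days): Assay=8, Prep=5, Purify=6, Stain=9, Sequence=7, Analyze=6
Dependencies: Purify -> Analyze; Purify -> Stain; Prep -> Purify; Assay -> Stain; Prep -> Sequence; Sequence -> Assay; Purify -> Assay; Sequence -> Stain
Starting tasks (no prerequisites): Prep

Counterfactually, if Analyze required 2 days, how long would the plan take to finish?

29

Baseline: Prep→Sequence→Assay→Stain = 5+7+8+9 = 29 → 29 days.
Analyze is off the critical path — its longest chain is 17 days, giving 12 of slack.
No other chain overtakes it, so the finish is 29 days.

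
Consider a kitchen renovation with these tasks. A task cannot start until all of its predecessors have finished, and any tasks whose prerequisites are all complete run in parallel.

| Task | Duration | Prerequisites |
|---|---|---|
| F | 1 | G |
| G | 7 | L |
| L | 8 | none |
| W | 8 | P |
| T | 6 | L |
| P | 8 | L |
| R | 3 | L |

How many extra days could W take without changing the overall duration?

L→P→W = 8+8+8 = 24 sets the makespan at 24 days.
W finishes as early as 24 and must finish by 24.
Float = 24 − 24 = 0.

0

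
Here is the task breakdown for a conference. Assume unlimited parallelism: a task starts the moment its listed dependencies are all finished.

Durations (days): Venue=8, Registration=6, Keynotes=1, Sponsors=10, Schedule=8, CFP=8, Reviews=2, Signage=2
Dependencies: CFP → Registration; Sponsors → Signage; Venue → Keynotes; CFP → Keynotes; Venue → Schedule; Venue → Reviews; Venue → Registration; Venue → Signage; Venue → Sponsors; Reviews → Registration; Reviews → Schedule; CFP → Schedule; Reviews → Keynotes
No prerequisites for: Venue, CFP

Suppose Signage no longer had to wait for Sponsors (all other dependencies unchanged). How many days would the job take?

18

Before: longest chain Venue→Sponsors→Signage = 8+10+2 = 20, finish 20.
Without Sponsors→Signage, Signage's earliest start moves from 18 to 8.
The longest chain is now Venue→Reviews→Schedule = 8+2+8 = 18, so the job takes 18 days.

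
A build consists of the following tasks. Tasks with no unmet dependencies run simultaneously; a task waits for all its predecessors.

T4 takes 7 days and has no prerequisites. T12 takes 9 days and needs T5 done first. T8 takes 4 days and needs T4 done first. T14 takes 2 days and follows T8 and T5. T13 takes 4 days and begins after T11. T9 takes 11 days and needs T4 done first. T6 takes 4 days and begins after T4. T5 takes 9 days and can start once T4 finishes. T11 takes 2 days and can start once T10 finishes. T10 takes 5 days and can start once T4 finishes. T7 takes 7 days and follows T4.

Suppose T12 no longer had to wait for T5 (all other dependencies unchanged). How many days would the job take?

18

With the dependency in place, T4→T5→T12 = 7+9+9 = 25 sets the finish at 25 days.
Without T5→T12, T12's earliest start moves from 16 to 0.
After: T4→T5→T14 = 7+9+2 = 18 → 18 days.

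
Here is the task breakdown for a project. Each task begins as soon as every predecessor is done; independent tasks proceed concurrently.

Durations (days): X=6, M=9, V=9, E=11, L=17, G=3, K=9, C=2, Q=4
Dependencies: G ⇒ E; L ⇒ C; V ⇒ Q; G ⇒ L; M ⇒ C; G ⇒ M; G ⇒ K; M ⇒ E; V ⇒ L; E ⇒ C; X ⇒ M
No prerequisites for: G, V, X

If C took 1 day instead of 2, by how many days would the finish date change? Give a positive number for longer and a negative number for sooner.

As given, the longest chain is V→L→C = 9+17+2 = 28, so the finish is 28 days.
C is on the critical path; changing it to 1 makes that path 27 days.
No other chain overtakes it, so the finish is 27 days.
Change in finish: 27 − 28 = -1 days.

-1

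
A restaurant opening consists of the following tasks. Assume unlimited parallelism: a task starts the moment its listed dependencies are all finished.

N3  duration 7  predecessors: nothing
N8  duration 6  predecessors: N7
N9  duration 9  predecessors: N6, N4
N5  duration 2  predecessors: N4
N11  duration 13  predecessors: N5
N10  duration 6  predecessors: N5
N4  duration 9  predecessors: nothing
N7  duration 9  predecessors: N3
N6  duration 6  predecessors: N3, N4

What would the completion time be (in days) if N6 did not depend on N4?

With the dependency in place, N4→N5→N11 = 9+2+13 = 24 sets the finish at 24 days.
Without N4→N6, N6's earliest start moves from 9 to 7.
The longest chain is now N4→N5→N11 = 9+2+13 = 24, so the schedule takes 24 days.

24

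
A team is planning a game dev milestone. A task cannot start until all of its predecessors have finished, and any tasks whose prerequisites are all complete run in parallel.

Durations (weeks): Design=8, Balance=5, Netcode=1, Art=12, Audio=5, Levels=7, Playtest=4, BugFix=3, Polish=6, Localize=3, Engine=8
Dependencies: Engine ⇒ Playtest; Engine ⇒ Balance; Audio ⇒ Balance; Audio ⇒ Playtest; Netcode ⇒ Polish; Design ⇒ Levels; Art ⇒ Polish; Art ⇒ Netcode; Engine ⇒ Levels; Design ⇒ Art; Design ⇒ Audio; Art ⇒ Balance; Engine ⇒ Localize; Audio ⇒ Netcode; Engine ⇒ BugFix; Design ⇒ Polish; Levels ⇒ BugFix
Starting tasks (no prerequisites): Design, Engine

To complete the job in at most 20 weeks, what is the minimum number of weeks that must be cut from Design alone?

7

Current finish: 27 weeks; target: 20.
Design is on every critical path, so each week cut from Design cuts the finish by one (this holds down to a finish of 20).
Need 27 − 20 = 7 weeks off Design → Design becomes 1 week, finish becomes 20.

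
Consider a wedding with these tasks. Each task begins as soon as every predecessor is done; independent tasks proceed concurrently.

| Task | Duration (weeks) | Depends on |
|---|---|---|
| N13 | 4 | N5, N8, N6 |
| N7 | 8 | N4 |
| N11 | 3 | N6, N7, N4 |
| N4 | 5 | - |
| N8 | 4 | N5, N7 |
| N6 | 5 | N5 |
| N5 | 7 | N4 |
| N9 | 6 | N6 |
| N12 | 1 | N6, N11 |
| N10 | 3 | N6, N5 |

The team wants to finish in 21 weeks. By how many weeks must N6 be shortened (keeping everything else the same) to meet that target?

Current finish: 23 weeks; target: 21.
N6 is on every critical path, so each week cut from N6 cuts the finish by one (this holds down to a finish of 21).
Need 23 − 21 = 2 weeks off N6 → N6 becomes 3 weeks, finish becomes 21.

2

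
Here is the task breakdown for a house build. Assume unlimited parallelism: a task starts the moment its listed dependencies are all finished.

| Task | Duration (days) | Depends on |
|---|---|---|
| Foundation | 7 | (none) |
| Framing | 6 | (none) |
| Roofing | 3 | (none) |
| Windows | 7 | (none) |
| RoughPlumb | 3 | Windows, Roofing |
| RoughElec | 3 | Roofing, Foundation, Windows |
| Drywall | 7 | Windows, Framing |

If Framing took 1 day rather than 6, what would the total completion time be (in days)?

14

Baseline: Windows→Drywall = 7+7 = 14 → 14 days.
Framing has 1 day of float (longest path through it is 13).
No other chain overtakes it, so the finish is 14 days.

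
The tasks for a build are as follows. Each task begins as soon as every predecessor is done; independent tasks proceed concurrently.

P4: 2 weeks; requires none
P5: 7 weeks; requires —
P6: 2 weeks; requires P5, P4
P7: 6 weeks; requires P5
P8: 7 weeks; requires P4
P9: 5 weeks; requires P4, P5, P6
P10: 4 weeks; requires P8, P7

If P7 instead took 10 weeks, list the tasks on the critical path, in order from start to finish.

Critical path before the change: P5→P7→P10 = 7+6+4 = 17 giving 17 weeks.
P7 is on the critical path; changing it to 10 makes that path 21 weeks.
That remains the longest chain; total 21 weeks.

P5, P7, P10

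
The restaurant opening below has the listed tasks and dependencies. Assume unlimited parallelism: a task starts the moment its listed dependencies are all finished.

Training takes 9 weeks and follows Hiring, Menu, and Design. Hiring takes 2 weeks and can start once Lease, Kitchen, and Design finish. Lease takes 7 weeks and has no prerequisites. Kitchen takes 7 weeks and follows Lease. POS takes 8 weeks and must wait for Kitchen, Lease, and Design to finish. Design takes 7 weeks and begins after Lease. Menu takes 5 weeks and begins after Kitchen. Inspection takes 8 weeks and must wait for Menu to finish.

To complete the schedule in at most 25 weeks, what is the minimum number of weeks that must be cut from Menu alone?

Current finish: 28 weeks; target: 25.
Menu is on every critical path, so each week cut from Menu cuts the finish by one (this holds down to a finish of 25).
Need 28 − 25 = 3 weeks off Menu → Menu becomes 2 weeks, finish becomes 25.

3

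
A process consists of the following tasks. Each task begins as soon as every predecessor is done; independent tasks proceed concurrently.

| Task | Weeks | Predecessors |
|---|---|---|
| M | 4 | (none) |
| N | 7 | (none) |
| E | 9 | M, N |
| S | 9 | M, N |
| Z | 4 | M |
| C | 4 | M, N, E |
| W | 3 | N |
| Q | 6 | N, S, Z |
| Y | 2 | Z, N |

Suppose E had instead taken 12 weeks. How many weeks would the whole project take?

As given, the longest chain is N→S→Q = 7+9+6 = 22, so the finish is 22 weeks.
The longest path through E is only 20 weeks, so E has float 2.
Now N→E→C = 7+12+4 = 23 is longest, so the finish becomes 23 weeks.

23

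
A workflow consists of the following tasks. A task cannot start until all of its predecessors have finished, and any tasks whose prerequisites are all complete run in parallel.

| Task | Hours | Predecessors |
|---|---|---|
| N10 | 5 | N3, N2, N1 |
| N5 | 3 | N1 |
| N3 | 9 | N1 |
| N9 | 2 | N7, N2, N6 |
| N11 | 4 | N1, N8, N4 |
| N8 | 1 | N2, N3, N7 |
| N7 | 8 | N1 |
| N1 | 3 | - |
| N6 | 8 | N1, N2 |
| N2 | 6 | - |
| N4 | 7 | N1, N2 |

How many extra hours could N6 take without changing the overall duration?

1

The longest chain is N1→N3→N8→N11 = 3+9+1+4 = 17; overall finish 17 hours.
The longest chain containing N6 totals 16 hours.
Slack of N6 = 7 − 6 = 1 hour.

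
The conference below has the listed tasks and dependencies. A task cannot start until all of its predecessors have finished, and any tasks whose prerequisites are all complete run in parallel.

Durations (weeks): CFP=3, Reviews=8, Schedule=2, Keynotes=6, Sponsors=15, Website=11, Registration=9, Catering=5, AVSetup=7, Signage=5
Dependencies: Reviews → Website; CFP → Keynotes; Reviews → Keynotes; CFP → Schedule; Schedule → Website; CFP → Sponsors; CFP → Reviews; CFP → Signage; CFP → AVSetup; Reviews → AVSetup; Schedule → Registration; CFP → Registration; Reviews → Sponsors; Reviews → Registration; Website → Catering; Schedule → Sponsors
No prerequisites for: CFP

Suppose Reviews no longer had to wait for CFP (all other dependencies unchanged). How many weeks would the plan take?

Before: longest chain CFP→Reviews→Website→Catering = 3+8+11+5 = 27, finish 27.
Without CFP→Reviews, Reviews's earliest start moves from 3 to 0.
New critical path: Reviews→Website→Catering = 8+11+5 = 24 ⇒ 24 weeks.

24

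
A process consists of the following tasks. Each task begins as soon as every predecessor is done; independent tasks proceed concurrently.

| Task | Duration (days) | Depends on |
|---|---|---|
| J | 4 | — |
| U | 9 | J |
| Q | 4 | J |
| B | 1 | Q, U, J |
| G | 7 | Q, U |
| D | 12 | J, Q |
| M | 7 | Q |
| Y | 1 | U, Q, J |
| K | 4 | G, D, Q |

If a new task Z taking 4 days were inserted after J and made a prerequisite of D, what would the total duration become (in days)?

Originally the schedule takes 24 days.
With Z inserted, D now waits for max(J, Q, Z).
New critical path: J→Z→D→K = 4+4+12+4 = 24 ⇒ 24 days.

24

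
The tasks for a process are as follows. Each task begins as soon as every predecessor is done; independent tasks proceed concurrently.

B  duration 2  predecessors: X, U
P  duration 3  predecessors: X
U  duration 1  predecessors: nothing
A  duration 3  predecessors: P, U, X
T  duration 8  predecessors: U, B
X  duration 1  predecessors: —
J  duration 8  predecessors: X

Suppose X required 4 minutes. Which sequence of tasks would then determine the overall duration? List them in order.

Baseline: X→B→T = 1+2+8 = 11 → 11 minutes.
X lies on that path, so at 4 minutes the path becomes 14 minutes.
No other chain overtakes it, so the finish is 14 minutes.

X, B, T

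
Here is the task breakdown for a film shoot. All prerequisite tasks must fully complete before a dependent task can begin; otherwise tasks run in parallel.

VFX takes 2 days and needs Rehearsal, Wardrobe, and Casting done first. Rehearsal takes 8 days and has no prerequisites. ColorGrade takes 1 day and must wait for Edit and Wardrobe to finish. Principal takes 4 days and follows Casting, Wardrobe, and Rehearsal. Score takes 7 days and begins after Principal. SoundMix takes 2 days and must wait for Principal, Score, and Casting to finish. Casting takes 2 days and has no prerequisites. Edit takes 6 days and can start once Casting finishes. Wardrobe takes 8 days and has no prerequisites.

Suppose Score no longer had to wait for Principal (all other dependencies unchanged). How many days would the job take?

Before: longest chain Wardrobe→Principal→Score→SoundMix = 8+4+7+2 = 21, finish 21.
Without Principal→Score, Score's earliest start moves from 12 to 0.
The longest chain is now Wardrobe→Principal→SoundMix = 8+4+2 = 14, so the job takes 14 days.

14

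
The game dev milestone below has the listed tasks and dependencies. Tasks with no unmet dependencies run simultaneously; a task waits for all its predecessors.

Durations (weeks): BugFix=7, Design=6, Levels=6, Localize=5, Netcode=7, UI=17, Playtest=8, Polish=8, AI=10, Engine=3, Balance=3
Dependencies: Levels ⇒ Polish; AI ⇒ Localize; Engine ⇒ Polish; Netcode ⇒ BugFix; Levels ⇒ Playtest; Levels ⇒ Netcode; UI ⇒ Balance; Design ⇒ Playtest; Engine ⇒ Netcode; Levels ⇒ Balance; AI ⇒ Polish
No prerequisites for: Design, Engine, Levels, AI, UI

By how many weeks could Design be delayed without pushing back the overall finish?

6

Levels→Netcode→BugFix = 6+7+7 = 20 sets the makespan at 20 weeks.
Longest path through Design: 14 weeks (earliest finish 6, latest finish 12).
Float = 20 − 14 = 6.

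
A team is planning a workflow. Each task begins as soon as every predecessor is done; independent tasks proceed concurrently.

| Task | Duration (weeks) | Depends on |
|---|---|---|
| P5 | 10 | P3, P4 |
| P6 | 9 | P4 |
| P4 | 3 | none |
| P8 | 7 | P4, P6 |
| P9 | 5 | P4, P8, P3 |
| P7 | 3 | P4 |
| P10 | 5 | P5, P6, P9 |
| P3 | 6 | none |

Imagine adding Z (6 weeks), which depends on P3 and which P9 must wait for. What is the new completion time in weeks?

29

Originally the plan takes 29 weeks.
With Z inserted, P9 now waits for max(P4, P8, P3, Z).
New critical path: P4→P6→P8→P9→P10 = 3+9+7+5+5 = 29 ⇒ 29 weeks.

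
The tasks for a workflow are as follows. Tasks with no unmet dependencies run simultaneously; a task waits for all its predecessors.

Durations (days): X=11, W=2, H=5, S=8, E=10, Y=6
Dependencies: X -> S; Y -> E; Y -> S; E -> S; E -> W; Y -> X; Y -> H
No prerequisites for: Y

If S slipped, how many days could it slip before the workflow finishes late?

Critical path: Y→X→S = 6+11+8 = 25, so the finish is 25 days.
The longest chain containing S totals 25 days.
So S can slip 25 − 25 = 0 days.

0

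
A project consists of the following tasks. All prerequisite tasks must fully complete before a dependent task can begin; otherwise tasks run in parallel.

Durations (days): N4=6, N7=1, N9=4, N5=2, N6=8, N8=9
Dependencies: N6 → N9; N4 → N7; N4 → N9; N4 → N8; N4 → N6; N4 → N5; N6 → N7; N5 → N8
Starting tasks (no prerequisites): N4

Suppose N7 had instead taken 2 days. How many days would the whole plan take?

18

As given, the longest chain is N4→N6→N9 = 6+8+4 = 18, so the finish is 18 days.
The longest path through N7 is only 15 days, so N7 has float 3.
The critical path is still N4→N6→N9; finish is now 18 days.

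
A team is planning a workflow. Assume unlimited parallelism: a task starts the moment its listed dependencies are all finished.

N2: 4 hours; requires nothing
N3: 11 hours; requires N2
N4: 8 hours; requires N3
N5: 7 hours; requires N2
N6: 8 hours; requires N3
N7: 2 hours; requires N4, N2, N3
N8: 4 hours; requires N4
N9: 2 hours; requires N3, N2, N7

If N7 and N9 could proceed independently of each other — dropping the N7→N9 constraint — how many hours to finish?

Original critical path: N2→N3→N4→N7→N9 = 4+11+8+2+2 = 27 ⇒ 27 hours.
Without N7→N9, N9's earliest start moves from 25 to 15.
After: N2→N3→N4→N8 = 4+11+8+4 = 27 → 27 hours.

27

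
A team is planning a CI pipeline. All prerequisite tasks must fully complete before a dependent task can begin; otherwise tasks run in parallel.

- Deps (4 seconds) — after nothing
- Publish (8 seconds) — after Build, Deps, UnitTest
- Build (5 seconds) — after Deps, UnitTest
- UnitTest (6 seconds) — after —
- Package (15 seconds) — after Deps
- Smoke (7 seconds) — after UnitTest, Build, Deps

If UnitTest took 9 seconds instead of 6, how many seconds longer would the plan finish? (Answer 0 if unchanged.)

Critical path before the change: UnitTest→Build→Publish = 6+5+8 = 19 giving 19 seconds.
Since UnitTest is critical, the +3 change carries straight to that chain (now 22 seconds).
That remains the longest chain; total 22 seconds.
Change in finish: 22 − 19 = +3 seconds.

3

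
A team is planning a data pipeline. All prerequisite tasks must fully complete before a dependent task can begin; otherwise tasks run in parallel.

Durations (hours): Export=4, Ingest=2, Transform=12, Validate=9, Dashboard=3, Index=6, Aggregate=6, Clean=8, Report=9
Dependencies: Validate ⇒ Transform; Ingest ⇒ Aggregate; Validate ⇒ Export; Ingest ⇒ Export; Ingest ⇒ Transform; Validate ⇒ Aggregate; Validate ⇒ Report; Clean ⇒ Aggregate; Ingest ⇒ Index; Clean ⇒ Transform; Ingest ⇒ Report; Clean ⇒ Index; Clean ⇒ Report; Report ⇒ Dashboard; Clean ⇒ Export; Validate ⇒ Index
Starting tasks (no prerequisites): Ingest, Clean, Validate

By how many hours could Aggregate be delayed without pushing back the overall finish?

6

Validate→Transform = 9+12 = 21 sets the makespan at 21 hours.
Aggregate finishes as early as 15 and must finish by 21.
Float = 21 − 15 = 6.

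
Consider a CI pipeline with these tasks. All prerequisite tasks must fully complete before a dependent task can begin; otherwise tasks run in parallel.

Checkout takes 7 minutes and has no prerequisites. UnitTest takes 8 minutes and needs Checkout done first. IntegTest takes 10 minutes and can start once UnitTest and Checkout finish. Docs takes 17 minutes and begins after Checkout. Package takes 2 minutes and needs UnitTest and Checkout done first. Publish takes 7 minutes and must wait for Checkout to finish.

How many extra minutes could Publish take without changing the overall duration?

Checkout→UnitTest→IntegTest = 7+8+10 = 25 sets the makespan at 25 minutes.
The longest chain containing Publish totals 14 minutes.
Slack of Publish = 18 − 7 = 11 minutes.

11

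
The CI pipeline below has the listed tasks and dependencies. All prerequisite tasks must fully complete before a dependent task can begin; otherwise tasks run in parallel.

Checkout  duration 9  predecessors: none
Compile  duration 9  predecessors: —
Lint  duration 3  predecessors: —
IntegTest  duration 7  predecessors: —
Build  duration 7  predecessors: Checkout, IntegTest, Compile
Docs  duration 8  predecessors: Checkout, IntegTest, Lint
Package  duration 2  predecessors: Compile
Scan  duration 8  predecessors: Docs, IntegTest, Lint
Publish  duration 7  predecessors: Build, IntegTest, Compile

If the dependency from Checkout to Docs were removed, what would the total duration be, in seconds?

23

Original critical path: Checkout→Docs→Scan = 9+8+8 = 25 ⇒ 25 seconds.
Without Checkout→Docs, Docs's earliest start moves from 9 to 7.
The longest chain is now Checkout→Build→Publish = 9+7+7 = 23, so the plan takes 23 seconds.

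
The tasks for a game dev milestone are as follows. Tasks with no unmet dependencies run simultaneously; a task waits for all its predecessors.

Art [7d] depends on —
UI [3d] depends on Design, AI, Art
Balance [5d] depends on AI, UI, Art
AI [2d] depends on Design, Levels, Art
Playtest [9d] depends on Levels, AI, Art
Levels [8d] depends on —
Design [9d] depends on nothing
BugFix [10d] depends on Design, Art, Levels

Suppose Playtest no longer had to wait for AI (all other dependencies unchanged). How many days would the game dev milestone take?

19

With the dependency in place, Design→AI→Playtest = 9+2+9 = 20 sets the finish at 20 days.
Without AI→Playtest, Playtest's earliest start moves from 11 to 8.
The longest chain is now Design→AI→UI→Balance = 9+2+3+5 = 19, so the game dev milestone takes 19 days.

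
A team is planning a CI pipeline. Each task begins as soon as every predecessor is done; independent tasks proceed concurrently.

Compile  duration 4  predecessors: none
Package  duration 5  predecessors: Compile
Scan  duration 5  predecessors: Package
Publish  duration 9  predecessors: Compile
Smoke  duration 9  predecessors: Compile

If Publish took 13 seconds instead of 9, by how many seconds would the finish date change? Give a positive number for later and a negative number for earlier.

As given, the longest chain is Compile→Package→Scan = 4+5+5 = 14, so the finish is 14 seconds.
Publish is off the critical path — its longest chain is 13 seconds, giving 1 of slack.
New critical path: Compile→Publish = 4+13 = 17 ⇒ 17 seconds.
Change in finish: 17 − 14 = +3 seconds.

3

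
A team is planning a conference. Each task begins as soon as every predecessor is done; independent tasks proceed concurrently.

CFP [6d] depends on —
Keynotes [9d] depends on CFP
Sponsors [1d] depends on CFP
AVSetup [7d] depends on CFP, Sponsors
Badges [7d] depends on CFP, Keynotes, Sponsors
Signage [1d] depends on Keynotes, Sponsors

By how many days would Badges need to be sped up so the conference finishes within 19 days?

Current finish: 22 days; target: 19.
Badges is on every critical path, so each day cut from Badges cuts the finish by one (this holds down to a finish of 16).
Need 22 − 19 = 3 days off Badges → Badges becomes 4 days, finish becomes 19.

3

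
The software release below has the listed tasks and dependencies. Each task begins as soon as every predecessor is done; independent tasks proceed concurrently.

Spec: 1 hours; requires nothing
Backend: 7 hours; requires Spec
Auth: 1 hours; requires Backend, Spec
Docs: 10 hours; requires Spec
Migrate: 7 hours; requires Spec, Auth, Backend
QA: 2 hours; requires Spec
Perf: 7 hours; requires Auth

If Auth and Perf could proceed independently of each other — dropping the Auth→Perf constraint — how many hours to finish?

16

With the dependency in place, Spec→Backend→Auth→Migrate = 1+7+1+7 = 16 sets the finish at 16 hours.
Without Auth→Perf, Perf's earliest start moves from 9 to 0.
The longest chain is now Spec→Backend→Auth→Migrate = 1+7+1+7 = 16, so the schedule takes 16 hours.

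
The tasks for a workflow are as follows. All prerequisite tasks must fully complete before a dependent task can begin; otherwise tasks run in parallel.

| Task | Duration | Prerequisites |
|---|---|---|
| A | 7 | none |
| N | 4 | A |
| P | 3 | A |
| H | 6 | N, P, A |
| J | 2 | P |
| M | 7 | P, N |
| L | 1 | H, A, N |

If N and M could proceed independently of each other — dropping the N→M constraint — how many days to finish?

Original critical path: A→N→H→L = 7+4+6+1 = 18 ⇒ 18 days.
Without N→M, M's earliest start moves from 11 to 10.
The longest chain is now A→N→H→L = 7+4+6+1 = 18, so the schedule takes 18 days.

18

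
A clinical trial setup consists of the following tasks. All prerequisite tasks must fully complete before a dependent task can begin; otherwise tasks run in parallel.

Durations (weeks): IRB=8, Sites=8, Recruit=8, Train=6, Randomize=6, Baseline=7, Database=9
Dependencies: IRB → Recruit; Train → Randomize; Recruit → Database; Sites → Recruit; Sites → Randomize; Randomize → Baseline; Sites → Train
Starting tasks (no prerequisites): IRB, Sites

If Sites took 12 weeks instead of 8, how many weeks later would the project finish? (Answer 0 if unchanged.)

4

Actual critical path: Sites→Train→Randomize→Baseline = 8+6+6+7 = 27 ⇒ 27 weeks.
Sites lies on that path, so at 12 weeks the path becomes 31 weeks.
The critical path is still Sites→Train→Randomize→Baseline; finish is now 31 weeks.
Change in finish: 31 − 27 = +4 weeks.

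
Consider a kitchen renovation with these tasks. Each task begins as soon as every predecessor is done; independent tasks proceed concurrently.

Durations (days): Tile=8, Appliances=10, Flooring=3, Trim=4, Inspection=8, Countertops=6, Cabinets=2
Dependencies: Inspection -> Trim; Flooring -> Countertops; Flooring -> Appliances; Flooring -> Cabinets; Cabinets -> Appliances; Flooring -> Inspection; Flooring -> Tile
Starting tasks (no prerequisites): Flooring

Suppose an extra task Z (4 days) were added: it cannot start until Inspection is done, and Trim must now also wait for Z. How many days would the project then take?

Originally the project takes 15 days.
With Z inserted, Trim now waits for max(Inspection, Z).
New critical path: Flooring→Inspection→Z→Trim = 3+8+4+4 = 19 ⇒ 19 days.

19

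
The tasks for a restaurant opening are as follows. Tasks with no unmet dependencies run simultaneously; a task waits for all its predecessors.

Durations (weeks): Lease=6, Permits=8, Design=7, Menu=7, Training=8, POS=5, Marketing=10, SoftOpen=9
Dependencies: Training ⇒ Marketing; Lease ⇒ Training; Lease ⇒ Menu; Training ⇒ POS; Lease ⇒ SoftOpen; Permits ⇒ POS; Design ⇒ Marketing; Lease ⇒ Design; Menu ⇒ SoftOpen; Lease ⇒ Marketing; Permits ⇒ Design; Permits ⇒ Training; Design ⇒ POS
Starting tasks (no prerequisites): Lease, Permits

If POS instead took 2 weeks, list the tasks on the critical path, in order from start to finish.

Permits, Training, Marketing

Baseline: Permits→Training→Marketing = 8+8+10 = 26 → 26 weeks.
The longest path through POS is only 21 weeks, so POS has float 5.
No other chain overtakes it, so the finish is 26 weeks.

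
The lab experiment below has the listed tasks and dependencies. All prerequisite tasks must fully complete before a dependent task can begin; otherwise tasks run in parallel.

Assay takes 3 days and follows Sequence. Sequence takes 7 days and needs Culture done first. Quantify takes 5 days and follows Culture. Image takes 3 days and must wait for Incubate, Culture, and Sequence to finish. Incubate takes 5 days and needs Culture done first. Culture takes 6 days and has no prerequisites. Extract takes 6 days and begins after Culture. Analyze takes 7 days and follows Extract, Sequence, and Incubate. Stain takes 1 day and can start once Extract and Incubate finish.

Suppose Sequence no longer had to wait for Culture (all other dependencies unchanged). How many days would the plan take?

19

Before: longest chain Culture→Sequence→Analyze = 6+7+7 = 20, finish 20.
Without Culture→Sequence, Sequence's earliest start moves from 6 to 0.
The longest chain is now Culture→Extract→Analyze = 6+6+7 = 19, so the plan takes 19 days.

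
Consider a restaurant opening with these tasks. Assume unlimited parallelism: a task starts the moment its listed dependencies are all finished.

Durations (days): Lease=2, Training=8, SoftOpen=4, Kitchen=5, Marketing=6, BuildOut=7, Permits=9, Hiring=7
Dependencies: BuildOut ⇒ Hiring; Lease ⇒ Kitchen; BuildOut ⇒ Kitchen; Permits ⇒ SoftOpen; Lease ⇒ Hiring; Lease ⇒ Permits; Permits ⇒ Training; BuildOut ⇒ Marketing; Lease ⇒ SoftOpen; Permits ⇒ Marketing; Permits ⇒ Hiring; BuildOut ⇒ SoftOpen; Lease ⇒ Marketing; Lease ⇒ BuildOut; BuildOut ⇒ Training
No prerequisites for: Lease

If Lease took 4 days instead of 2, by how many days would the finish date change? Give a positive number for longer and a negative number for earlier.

Critical path before the change: Lease→Permits→Training = 2+9+8 = 19 giving 19 days.
Lease is on the critical path; changing it to 4 makes that path 21 days.
That remains the longest chain; total 21 days.
Change in finish: 21 − 19 = +2 days.

2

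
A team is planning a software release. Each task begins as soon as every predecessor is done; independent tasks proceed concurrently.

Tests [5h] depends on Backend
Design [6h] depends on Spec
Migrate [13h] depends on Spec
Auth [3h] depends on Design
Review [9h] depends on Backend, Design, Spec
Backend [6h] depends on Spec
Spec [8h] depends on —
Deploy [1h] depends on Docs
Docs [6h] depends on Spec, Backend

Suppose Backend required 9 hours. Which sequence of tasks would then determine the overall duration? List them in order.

Spec, Backend, Review

Baseline: Spec→Backend→Review = 8+6+9 = 23 → 23 hours.
Backend lies on that path, so at 9 hours the path becomes 26 hours.
No other chain overtakes it, so the finish is 26 hours.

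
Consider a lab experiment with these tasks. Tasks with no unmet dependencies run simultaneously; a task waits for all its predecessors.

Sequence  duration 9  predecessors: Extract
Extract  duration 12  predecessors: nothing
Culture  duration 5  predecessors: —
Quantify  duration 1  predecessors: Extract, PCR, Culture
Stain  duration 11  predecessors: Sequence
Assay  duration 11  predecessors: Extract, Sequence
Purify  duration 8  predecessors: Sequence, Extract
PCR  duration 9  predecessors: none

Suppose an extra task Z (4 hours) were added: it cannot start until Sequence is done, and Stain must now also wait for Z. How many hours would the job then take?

36

Originally the job takes 32 hours.
With Z inserted, Stain now waits for max(Sequence, Z).
New critical path: Extract→Sequence→Z→Stain = 12+9+4+11 = 36 ⇒ 36 hours.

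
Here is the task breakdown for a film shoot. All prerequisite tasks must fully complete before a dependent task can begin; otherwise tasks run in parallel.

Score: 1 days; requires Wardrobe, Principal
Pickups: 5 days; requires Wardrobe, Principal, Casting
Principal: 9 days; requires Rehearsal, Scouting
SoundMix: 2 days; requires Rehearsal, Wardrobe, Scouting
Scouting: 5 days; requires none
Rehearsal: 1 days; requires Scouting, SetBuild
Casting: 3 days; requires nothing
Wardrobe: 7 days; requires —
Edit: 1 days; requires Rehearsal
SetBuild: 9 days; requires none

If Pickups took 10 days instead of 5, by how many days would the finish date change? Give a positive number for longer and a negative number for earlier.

Critical path before the change: SetBuild→Rehearsal→Principal→Pickups = 9+1+9+5 = 24 giving 24 days.
Pickups is on the critical path; changing it to 10 makes that path 29 days.
No other chain overtakes it, so the finish is 29 days.
Change in finish: 29 − 24 = +5 days.

5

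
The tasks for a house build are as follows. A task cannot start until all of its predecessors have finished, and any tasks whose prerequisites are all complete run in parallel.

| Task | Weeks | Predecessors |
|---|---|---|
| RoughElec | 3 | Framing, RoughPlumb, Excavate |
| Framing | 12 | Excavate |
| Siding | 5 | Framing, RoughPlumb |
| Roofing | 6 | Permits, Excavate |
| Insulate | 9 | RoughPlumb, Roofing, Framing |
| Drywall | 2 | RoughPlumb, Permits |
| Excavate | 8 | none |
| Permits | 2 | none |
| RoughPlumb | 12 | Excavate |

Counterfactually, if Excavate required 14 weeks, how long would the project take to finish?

35

Actual critical path: Excavate→Framing→Insulate = 8+12+9 = 29 ⇒ 29 weeks.
Excavate lies on that path, so at 14 weeks the path becomes 35 weeks.
The critical path is still Excavate→Framing→Insulate; finish is now 35 weeks.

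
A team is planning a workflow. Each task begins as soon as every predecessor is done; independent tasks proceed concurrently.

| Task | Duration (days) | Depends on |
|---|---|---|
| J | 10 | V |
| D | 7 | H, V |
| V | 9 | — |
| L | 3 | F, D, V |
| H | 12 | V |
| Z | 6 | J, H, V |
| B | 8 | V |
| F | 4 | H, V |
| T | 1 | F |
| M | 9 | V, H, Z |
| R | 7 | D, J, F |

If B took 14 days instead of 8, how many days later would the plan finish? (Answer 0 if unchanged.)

0

Critical path before the change: V→H→Z→M = 9+12+6+9 = 36 giving 36 days.
B is off the critical path — its longest chain is 17 days, giving 19 of slack.
The critical path is still V→H→Z→M; finish is now 36 days.
Change in finish: 36 − 36 = +0 days.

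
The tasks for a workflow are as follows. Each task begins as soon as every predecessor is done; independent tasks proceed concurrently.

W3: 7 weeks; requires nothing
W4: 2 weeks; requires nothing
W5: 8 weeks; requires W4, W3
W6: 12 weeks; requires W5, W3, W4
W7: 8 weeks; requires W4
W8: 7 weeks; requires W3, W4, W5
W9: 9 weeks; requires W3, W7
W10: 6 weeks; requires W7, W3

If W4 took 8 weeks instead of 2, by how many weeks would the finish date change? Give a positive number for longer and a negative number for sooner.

Baseline: W3→W5→W6 = 7+8+12 = 27 → 27 weeks.
W4 is off the critical path — its longest chain is 22 weeks, giving 5 of slack.
The binding chain switches to W4→W5→W6 = 8+8+12 = 28; finish 28 weeks.
Change in finish: 28 − 27 = +1 weeks.

1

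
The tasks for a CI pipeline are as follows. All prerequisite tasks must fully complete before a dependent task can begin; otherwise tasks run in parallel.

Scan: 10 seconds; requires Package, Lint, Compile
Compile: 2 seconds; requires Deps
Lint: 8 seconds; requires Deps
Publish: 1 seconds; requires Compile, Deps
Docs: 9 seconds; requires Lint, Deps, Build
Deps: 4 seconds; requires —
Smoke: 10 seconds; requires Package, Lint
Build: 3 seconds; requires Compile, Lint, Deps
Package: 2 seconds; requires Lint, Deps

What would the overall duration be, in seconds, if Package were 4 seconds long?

26

The binding path is Deps→Lint→Package→Scan = 4+8+2+10 = 24; finish at 24 seconds.
Package lies on that path, so at 4 seconds the path becomes 26 seconds.
No other chain overtakes it, so the finish is 26 seconds.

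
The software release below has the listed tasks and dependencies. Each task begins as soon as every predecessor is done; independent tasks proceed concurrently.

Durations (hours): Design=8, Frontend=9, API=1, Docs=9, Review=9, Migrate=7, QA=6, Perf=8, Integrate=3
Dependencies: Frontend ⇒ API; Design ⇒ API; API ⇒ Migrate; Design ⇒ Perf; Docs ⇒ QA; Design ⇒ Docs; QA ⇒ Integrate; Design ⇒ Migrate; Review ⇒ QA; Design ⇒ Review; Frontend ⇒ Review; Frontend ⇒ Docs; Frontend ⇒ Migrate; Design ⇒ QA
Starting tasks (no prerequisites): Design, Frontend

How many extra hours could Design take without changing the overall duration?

1

The longest chain is Frontend→Docs→QA→Integrate = 9+9+6+3 = 27; overall finish 27 hours.
Design finishes as early as 8 and must finish by 9.
So Design can slip 9 − 8 = 1 hour.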